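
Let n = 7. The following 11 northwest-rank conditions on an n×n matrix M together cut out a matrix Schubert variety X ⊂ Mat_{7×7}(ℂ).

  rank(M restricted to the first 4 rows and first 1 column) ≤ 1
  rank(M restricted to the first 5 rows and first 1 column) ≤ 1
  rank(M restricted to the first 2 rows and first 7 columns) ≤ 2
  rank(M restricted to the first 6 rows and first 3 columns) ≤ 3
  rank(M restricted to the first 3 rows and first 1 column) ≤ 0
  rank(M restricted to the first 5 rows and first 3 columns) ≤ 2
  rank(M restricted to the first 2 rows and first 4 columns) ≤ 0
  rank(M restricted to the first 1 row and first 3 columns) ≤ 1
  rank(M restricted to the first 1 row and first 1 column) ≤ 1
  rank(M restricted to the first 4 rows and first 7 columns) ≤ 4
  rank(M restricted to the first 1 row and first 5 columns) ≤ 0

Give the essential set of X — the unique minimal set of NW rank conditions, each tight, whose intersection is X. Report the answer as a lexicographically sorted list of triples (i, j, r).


Recovering R(i,j) via the rank-extension bound from the 11 conditions:

  row 1: 0, 0, 0, 0, 0, 1, 1
  row 2: 0, 0, 0, 0, 1, 2, 2
  row 3: 0, 1, 1, 1, 2, 3, 3
  row 4: 1, 2, 2, 2, 3, 4, 4
  row 5: 1, 2, 2, 3, 4, 5, 5
  row 6: 1, 2, 3, 4, 5, 6, 6
  row 7: 1, 2, 3, 4, 5, 6, 7

the unique w with this rank table is (6, 5, 2, 1, 4, 3, 7).

D(w) has 11 cells with 4 SE-corners; essential set:

[(1, 5, 0), (2, 4, 0), (3, 1, 0), (5, 3, 2)]


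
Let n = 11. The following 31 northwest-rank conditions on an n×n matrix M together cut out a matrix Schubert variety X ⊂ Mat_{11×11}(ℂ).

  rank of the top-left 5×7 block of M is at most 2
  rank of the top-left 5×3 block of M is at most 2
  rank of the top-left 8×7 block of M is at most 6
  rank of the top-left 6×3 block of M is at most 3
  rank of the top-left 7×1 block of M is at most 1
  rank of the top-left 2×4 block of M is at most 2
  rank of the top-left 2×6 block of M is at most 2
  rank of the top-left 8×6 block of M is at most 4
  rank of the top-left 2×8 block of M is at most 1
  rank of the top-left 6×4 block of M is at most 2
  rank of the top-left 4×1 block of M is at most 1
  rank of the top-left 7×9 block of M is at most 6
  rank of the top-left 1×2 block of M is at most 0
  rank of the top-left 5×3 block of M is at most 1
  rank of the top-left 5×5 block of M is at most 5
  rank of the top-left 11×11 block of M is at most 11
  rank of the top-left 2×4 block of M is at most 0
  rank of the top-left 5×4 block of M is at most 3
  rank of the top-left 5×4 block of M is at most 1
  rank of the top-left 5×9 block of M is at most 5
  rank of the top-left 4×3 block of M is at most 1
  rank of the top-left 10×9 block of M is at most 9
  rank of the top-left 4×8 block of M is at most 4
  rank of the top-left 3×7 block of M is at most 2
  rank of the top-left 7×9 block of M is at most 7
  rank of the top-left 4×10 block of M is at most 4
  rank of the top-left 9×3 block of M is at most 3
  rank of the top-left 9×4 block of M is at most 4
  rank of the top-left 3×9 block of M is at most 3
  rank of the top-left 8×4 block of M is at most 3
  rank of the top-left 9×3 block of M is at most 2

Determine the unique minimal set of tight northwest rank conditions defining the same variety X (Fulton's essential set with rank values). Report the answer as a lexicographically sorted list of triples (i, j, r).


Rank table r_w(11×11) implied by the 31 constraints:

  row 1: 0 | 0 | 0 | 0 | 1 | 1 | 1 | 1 | 1 | 1 | 1
  row 2: 0 | 0 | 0 | 0 | 1 | 1 | 1 | 1 | 2 | 2 | 2
  row 3: 1 | 1 | 1 | 1 | 2 | 2 | 2 | 2 | 3 | 3 | 3
  row 4: 1 | 1 | 1 | 1 | 2 | 2 | 2 | 3 | 4 | 4 | 4
  row 5: 1 | 1 | 1 | 1 | 2 | 2 | 2 | 3 | 4 | 5 | 5
  row 6: 1 | 2 | 2 | 2 | 3 | 3 | 3 | 4 | 5 | 6 | 6
  row 7: 1 | 2 | 2 | 3 | 4 | 4 | 4 | 5 | 6 | 7 | 7
  row 8: 1 | 2 | 2 | 3 | 4 | 4 | 5 | 6 | 7 | 8 | 8
  row 9: 1 | 2 | 2 | 3 | 4 | 5 | 6 | 7 | 8 | 9 | 9
  row 10: 1 | 2 | 3 | 4 | 5 | 6 | 7 | 8 | 9 | 10 | 10
  row 11: 1 | 2 | 3 | 4 | 5 | 6 | 7 | 8 | 9 | 10 | 11

second differences of R give the permutation w = (5, 9, 1, 8, 10, 2, 4, 7, 6, 3, 11).

Fulton essential set (6 of the 25 Rothe cells):

[(2, 4, 0), (2, 8, 1), (5, 4, 1), (5, 7, 2), (8, 6, 4), (9, 3, 2)]


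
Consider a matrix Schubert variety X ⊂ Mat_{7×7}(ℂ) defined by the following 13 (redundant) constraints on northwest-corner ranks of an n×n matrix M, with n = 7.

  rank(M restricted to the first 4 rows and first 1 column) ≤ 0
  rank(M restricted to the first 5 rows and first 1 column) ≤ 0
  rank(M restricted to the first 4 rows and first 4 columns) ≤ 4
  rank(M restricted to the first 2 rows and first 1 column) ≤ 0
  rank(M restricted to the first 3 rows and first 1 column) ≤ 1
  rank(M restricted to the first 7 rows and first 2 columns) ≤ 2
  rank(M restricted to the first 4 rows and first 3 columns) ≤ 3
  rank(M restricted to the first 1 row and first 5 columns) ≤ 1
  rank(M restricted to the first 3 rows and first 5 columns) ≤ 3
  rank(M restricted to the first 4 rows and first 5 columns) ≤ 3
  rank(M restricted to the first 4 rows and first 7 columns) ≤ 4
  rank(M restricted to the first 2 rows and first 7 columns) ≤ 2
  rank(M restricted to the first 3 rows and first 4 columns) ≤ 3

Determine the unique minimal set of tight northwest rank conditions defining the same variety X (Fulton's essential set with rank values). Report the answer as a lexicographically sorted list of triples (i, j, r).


Computing R[i][j] = min implied NW-rank bound (n=7, 13 conditions):

  i=1: 0  1  1  1  1  1  1
  i=2: 0  1  2  2  2  2  2
  i=3: 0  1  2  3  3  3  3
  i=4: 0  1  2  3  3  4  4
  i=5: 0  1  2  3  4  5  5
  i=6: 1  2  3  4  5  6  6
  i=7: 1  2  3  4  5  6  7

reading off 1-entries of Δ²R: w = (2, 3, 4, 6, 5, 1, 7).

D(w) has 6 cells with 2 SE-corners; essential set:

[(4, 5, 3), (5, 1, 0)]


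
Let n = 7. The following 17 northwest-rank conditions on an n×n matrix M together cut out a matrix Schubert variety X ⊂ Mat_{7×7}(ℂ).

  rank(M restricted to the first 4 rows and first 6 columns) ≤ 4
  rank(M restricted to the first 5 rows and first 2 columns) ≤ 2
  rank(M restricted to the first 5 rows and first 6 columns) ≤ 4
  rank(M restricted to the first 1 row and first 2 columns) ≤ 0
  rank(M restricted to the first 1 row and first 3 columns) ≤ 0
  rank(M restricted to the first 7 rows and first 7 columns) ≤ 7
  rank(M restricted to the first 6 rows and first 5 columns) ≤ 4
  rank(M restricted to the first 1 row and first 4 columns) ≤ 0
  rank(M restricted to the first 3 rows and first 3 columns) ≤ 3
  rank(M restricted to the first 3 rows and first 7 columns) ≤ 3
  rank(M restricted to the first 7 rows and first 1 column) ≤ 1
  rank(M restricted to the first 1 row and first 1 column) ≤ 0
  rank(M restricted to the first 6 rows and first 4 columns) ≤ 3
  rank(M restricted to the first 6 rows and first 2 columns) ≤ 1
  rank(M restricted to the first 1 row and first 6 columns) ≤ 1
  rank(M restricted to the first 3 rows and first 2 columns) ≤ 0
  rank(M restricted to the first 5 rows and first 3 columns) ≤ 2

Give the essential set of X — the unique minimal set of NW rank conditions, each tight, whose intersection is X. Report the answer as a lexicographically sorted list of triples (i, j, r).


Reconstructing r_w from the 17 given conditions:

  0, 0, 0, 0, 1, 1, 1
  0, 0, 1, 1, 2, 2, 2
  0, 0, 1, 2, 3, 3, 3
  1, 1, 2, 3, 4, 4, 4
  1, 1, 2, 3, 4, 4, 5
  1, 1, 2, 3, 4, 5, 6
  1, 2, 3, 4, 5, 6, 7

so w = (5, 3, 4, 1, 7, 6, 2).

Rothe diagram D(w) (11 cells), 4 SE-corners (essential conditions):

[(1, 4, 0), (3, 2, 0), (5, 6, 4), (6, 2, 1)]


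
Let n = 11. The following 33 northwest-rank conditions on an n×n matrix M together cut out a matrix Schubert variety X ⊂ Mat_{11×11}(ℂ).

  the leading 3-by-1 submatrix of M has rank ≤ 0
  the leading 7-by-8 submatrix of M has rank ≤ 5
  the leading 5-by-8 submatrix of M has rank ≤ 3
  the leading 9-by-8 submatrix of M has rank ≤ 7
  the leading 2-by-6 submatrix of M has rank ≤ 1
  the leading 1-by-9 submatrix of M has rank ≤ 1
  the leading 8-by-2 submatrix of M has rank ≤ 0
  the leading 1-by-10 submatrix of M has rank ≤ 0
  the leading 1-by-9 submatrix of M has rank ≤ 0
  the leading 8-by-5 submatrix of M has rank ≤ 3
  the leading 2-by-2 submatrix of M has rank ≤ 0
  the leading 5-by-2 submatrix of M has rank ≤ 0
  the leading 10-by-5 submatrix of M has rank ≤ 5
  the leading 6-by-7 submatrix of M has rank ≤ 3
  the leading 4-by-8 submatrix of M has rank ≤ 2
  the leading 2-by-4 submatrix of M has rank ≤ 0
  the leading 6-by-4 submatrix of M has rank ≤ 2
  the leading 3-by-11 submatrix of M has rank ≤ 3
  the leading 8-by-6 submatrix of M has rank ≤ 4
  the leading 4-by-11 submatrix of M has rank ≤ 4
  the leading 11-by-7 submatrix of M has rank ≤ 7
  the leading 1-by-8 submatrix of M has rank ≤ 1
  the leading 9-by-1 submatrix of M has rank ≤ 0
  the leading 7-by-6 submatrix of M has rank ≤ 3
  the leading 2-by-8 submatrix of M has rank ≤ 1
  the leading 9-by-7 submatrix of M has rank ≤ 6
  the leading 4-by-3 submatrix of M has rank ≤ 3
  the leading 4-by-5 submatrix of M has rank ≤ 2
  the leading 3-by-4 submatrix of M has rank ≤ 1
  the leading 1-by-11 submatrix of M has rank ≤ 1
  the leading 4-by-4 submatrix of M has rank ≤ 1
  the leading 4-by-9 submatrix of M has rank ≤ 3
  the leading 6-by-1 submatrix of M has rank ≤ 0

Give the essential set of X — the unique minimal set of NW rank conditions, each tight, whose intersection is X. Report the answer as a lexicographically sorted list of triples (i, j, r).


Rank table r_w(11×11) implied by the 33 constraints:

  row 1: 0 0 0 0 0 0 0 0 0 0 1
  row 2: 0 0 0 0 1 1 1 1 1 1 2
  row 3: 0 0 1 1 2 2 2 2 2 2 3
  row 4: 0 0 1 1 2 2 2 2 3 3 4
  row 5: 0 0 1 2 3 3 3 3 4 4 5
  row 6: 0 0 1 2 3 3 3 4 5 5 6
  row 7: 0 0 1 2 3 3 4 5 6 6 7
  row 8: 0 0 1 2 3 4 5 6 7 7 8
  row 9: 0 1 2 3 4 5 6 7 8 8 9
  row 10: 1 2 3 4 5 6 7 8 9 9 10
  row 11: 1 2 3 4 5 6 7 8 9 10 11

second differences of R give the permutation w = (11, 5, 3, 9, 4, 8, 7, 6, 2, 1, 10).

Rothe diagram D(w) (34 cells), 8 SE-corners (essential conditions):

[(1, 10, 0), (2, 4, 0), (4, 4, 1), (4, 8, 2), (6, 7, 3), (7, 6, 3), (8, 2, 0), (9, 1, 0)]


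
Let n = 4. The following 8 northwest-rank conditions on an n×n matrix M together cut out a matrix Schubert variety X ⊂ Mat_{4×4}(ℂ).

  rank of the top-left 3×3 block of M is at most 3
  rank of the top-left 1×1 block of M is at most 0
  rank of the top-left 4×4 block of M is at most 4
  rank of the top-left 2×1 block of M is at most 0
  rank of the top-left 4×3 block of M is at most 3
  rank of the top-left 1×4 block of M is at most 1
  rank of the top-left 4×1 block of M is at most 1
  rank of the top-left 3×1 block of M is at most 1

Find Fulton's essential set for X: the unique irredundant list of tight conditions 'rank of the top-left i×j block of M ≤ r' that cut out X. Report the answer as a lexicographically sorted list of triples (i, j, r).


Computing R[i][j] = min implied NW-rank bound (n=4, 8 conditions):

  i=1: 0  1  1  1
  i=2: 0  1  2  2
  i=3: 1  2  3  3
  i=4: 1  2  3  4

hence w(1..4) = (2, 3, 1, 4).

ℓ(w)=2; the 1 essential cell (i,j,r):

[(2, 1, 0)]


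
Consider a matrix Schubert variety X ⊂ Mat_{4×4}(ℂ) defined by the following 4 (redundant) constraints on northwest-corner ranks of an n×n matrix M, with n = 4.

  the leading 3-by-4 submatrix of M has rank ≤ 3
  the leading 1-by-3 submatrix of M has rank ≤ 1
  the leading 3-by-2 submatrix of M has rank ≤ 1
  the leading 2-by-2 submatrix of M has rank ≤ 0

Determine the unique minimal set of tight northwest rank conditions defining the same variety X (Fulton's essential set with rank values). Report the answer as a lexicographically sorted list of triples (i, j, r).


Rank table r_w(4×4) implied by the 4 constraints:

  R[1]: 0 0 1 1
  R[2]: 0 0 1 2
  R[3]: 1 1 2 3
  R[4]: 1 2 3 4

hence w(1..4) = (3, 4, 1, 2).

Fulton essential set (1 of the 4 Rothe cells):

[(2, 2, 0)]


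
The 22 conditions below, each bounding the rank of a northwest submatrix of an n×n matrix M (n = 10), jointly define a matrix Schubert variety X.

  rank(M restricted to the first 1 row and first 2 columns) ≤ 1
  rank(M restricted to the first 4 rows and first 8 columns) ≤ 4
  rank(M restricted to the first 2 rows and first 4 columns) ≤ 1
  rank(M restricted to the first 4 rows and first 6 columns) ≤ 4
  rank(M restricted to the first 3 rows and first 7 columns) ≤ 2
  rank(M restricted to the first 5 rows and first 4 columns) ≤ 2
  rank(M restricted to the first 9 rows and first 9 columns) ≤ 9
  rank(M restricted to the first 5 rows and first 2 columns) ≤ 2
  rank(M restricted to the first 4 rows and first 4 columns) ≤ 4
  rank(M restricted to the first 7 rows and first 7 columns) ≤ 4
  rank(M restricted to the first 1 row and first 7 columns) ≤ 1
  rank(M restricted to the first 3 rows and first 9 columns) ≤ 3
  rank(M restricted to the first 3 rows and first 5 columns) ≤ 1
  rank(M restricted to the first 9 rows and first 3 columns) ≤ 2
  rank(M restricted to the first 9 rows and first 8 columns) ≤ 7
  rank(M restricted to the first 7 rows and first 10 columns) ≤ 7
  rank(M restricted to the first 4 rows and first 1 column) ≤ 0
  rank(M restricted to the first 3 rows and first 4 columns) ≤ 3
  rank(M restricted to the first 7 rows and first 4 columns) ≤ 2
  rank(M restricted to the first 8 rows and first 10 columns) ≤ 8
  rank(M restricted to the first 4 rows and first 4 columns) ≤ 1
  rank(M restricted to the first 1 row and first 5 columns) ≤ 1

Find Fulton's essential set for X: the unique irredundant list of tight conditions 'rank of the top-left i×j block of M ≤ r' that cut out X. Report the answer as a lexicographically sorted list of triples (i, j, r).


Reconstructing r_w from the 22 given conditions:

  R[1]: 0  1  1  1  1  1  1  1  1  1
  R[2]: 0  1  1  1  1  2  2  2  2  2
  R[3]: 0  1  1  1  1  2  2  3  3  3
  R[4]: 0  1  1  1  2  3  3  4  4  4
  R[5]: 1  2  2  2  3  4  4  5  5  5
  R[6]: 1  2  2  2  3  4  4  5  6  6
  R[7]: 1  2  2  2  3  4  4  5  6  7
  R[8]: 1  2  2  3  4  5  5  6  7  8
  R[9]: 1  2  2  3  4  5  6  7  8  9
  R[10]: 1  2  3  4  5  6  7  8  9  10

the unique w with this rank table is (2, 6, 8, 5, 1, 9, 10, 4, 7, 3).

ℓ(w)=21; the 7 essential cells (i,j,r):

[(3, 5, 1), (3, 7, 2), (4, 1, 0), (4, 4, 1), (7, 4, 2), (7, 7, 4), (9, 3, 2)]


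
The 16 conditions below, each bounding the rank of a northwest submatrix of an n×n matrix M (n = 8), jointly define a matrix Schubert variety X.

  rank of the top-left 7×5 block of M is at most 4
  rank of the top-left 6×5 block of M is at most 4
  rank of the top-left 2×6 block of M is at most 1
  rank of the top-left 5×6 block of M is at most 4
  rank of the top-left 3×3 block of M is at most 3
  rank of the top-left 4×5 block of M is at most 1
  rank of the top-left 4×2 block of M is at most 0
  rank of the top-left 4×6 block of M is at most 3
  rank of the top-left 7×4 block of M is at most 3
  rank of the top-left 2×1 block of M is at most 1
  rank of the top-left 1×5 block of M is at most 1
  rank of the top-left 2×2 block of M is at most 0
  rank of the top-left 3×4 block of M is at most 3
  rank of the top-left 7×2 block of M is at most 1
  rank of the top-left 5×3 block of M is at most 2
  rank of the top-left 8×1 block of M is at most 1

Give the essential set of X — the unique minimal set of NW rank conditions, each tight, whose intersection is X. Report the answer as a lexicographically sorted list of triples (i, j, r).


Propagating the 16 rank bounds to every northwest block:

  row 1: 0 | 0 | 1 | 1 | 1 | 1 | 1 | 1
  row 2: 0 | 0 | 1 | 1 | 1 | 1 | 2 | 2
  row 3: 0 | 0 | 1 | 1 | 1 | 2 | 3 | 3
  row 4: 0 | 0 | 1 | 1 | 1 | 2 | 3 | 4
  row 5: 1 | 1 | 2 | 2 | 2 | 3 | 4 | 5
  row 6: 1 | 1 | 2 | 3 | 3 | 4 | 5 | 6
  row 7: 1 | 1 | 2 | 3 | 4 | 5 | 6 | 7
  row 8: 1 | 2 | 3 | 4 | 5 | 6 | 7 | 8

the unique w with this rank table is (3, 7, 6, 8, 1, 4, 5, 2).

|D(w)|=17, |Ess(w)|=4:

[(2, 6, 1), (4, 2, 0), (4, 5, 1), (7, 2, 1)]


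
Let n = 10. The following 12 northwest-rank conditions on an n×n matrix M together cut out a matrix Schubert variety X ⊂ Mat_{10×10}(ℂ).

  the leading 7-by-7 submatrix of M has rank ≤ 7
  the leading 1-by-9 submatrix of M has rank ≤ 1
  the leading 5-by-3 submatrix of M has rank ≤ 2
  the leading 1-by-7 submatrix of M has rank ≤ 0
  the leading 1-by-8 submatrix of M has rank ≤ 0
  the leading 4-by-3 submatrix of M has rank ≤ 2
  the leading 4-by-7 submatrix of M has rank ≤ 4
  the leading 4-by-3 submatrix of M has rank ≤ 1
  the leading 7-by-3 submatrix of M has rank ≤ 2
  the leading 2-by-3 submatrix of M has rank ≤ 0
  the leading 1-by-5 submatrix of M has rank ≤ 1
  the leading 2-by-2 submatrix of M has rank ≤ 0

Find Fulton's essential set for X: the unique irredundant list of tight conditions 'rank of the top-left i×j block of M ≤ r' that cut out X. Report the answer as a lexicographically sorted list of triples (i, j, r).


Rank table r_w(10×10) implied by the 12 constraints:

  R[1]: 0 | 0 | 0 | 0 | 0 | 0 | 0 | 0 | 1 | 1
  R[2]: 0 | 0 | 0 | 1 | 1 | 1 | 1 | 1 | 2 | 2
  R[3]: 1 | 1 | 1 | 2 | 2 | 2 | 2 | 2 | 3 | 3
  R[4]: 1 | 1 | 1 | 2 | 3 | 3 | 3 | 3 | 4 | 4
  R[5]: 1 | 2 | 2 | 3 | 4 | 4 | 4 | 4 | 5 | 5
  R[6]: 1 | 2 | 2 | 3 | 4 | 5 | 5 | 5 | 6 | 6
  R[7]: 1 | 2 | 2 | 3 | 4 | 5 | 6 | 6 | 7 | 7
  R[8]: 1 | 2 | 3 | 4 | 5 | 6 | 7 | 7 | 8 | 8
  R[9]: 1 | 2 | 3 | 4 | 5 | 6 | 7 | 8 | 9 | 9
  R[10]: 1 | 2 | 3 | 4 | 5 | 6 | 7 | 8 | 9 | 10

reading off 1-entries of Δ²R: w = (9, 4, 1, 5, 2, 6, 7, 3, 8, 10).

Rothe diagram D(w) (15 cells), 4 SE-corners (essential conditions):

[(1, 8, 0), (2, 3, 0), (4, 3, 1), (7, 3, 2)]


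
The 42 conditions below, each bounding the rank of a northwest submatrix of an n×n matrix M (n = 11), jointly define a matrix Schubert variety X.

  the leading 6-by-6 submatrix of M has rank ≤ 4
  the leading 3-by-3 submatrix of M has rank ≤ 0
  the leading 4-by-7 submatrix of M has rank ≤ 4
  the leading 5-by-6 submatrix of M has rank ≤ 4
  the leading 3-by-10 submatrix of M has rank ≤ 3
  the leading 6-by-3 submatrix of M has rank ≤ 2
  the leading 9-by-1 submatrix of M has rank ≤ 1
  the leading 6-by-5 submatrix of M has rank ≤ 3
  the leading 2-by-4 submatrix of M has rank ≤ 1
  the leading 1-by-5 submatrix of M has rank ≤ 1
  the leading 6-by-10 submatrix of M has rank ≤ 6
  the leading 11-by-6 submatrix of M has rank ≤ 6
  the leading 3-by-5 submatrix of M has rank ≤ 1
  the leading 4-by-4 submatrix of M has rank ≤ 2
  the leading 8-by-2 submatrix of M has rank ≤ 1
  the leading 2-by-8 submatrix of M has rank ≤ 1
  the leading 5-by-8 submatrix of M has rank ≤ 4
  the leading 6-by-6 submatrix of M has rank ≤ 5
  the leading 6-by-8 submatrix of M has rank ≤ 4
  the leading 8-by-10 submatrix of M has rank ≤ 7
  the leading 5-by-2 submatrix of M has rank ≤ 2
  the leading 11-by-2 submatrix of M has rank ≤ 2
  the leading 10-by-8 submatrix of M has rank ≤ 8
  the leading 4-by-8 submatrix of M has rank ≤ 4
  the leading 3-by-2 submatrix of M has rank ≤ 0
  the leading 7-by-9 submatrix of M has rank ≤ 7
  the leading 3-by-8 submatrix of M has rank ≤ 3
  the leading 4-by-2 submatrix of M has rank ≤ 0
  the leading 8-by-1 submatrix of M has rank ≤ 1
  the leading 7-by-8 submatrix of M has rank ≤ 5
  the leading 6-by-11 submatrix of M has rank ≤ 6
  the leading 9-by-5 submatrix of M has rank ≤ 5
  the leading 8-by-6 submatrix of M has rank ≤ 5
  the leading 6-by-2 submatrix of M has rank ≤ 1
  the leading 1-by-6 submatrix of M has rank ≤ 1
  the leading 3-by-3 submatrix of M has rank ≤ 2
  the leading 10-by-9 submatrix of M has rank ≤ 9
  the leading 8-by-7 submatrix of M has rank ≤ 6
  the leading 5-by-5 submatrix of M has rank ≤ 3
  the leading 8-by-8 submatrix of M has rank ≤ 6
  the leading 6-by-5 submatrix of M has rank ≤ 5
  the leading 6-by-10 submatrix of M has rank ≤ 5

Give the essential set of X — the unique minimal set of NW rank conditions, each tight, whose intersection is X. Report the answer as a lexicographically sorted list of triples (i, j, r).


The tightest implied rank at each (i,j), from the 42 conditions:

  R[1]: 0 0 0 1 1 1 1 1 1 1 1
  R[2]: 0 0 0 1 1 1 1 1 2 2 2
  R[3]: 0 0 0 1 1 2 2 2 3 3 3
  R[4]: 0 0 1 2 2 3 3 3 4 4 4
  R[5]: 1 1 2 3 3 4 4 4 5 5 5
  R[6]: 1 1 2 3 3 4 4 4 5 5 6
  R[7]: 1 1 2 3 4 5 5 5 6 6 7
  R[8]: 1 1 2 3 4 5 6 6 7 7 8
  R[9]: 1 2 3 4 5 6 7 7 8 8 9
  R[10]: 1 2 3 4 5 6 7 8 9 9 10
  R[11]: 1 2 3 4 5 6 7 8 9 10 11

reading off 1-entries of Δ²R: w = (4, 9, 6, 3, 1, 11, 5, 7, 2, 8, 10).

ℓ(w)=23; the 8 essential cells (i,j,r):

[(2, 8, 1), (3, 3, 0), (3, 5, 1), (4, 2, 0), (6, 5, 3), (6, 8, 4), (6, 10, 5), (8, 2, 1)]


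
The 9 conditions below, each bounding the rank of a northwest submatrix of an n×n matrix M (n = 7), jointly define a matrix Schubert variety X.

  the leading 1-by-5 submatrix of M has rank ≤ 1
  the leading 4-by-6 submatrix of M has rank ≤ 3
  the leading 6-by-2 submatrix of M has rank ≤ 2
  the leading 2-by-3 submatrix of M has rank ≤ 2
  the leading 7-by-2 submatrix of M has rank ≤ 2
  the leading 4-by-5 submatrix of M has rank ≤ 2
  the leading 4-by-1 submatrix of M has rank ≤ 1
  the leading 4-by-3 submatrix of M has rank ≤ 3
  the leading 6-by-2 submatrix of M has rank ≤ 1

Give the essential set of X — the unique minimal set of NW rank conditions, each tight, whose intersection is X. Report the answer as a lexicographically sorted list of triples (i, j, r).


Computing R[i][j] = min implied NW-rank bound (n=7, 9 conditions):

  R[1]: 1 1 1 1 1 1 1
  R[2]: 1 1 2 2 2 2 2
  R[3]: 1 1 2 2 2 3 3
  R[4]: 1 1 2 2 2 3 4
  R[5]: 1 1 2 3 3 4 5
  R[6]: 1 1 2 3 4 5 6
  R[7]: 1 2 3 4 5 6 7

so w = (1, 3, 6, 7, 4, 5, 2).

|D(w)|=9, |Ess(w)|=2:

[(4, 5, 2), (6, 2, 1)]


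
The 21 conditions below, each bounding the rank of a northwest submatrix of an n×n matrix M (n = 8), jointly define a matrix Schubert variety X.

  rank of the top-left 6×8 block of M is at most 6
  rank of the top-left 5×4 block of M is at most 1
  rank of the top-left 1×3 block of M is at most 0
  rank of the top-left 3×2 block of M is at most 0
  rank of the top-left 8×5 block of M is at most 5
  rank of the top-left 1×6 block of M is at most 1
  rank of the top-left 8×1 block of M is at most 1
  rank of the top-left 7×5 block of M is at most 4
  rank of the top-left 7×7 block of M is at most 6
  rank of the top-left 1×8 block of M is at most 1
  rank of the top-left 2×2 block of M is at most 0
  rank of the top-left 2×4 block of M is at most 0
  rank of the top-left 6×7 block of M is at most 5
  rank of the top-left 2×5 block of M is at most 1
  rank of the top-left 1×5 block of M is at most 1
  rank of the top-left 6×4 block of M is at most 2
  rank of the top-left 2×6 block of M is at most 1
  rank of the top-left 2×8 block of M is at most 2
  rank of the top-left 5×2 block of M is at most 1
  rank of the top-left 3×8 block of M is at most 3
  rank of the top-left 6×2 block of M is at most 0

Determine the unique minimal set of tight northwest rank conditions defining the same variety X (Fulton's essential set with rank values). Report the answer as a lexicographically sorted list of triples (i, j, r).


Rank table r_w(8×8) implied by the 21 constraints:

  row 1: 0  0  0  0  1  1  1  1
  row 2: 0  0  0  0  1  1  2  2
  row 3: 0  0  1  1  2  2  3  3
  row 4: 0  0  1  1  2  3  4  4
  row 5: 0  0  1  1  2  3  4  5
  row 6: 0  0  1  2  3  4  5  6
  row 7: 1  1  2  3  4  5  6  7
  row 8: 1  2  3  4  5  6  7  8

so w = (5, 7, 3, 6, 8, 4, 1, 2).

ℓ(w)=19; the 4 essential cells (i,j,r):

[(2, 4, 0), (2, 6, 1), (5, 4, 1), (6, 2, 0)]


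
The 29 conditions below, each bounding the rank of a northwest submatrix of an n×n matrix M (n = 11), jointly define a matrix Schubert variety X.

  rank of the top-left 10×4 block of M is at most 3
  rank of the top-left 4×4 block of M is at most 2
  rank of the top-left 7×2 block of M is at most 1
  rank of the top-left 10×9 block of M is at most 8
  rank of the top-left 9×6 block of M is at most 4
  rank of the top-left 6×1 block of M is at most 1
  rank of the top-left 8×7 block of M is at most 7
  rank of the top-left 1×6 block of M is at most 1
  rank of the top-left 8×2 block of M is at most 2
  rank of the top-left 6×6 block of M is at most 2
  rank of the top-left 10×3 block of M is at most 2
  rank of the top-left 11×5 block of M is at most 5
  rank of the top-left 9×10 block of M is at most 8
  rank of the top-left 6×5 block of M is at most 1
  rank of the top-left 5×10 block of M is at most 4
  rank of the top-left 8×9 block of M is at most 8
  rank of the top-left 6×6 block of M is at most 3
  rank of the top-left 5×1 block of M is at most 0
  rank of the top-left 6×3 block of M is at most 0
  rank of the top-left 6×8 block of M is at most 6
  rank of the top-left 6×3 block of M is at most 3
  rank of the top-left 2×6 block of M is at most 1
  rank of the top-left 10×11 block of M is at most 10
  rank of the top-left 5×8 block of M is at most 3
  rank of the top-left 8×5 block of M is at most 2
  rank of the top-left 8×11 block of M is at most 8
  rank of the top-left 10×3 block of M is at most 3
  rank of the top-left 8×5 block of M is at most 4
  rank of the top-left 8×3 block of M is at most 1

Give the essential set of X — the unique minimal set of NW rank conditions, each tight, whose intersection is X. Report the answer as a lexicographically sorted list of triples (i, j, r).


Computing R[i][j] = min implied NW-rank bound (n=11, 29 conditions):

  i=1: 0 0 0 1 1 1 1 1 1 1 1
  i=2: 0 0 0 1 1 1 2 2 2 2 2
  i=3: 0 0 0 1 1 2 3 3 3 3 3
  i=4: 0 0 0 1 1 2 3 3 4 4 4
  i=5: 0 0 0 1 1 2 3 3 4 4 5
  i=6: 0 0 0 1 1 2 3 4 5 5 6
  i=7: 1 1 1 2 2 3 4 5 6 6 7
  i=8: 1 1 1 2 2 3 4 5 6 7 8
  i=9: 1 2 2 3 3 4 5 6 7 8 9
  i=10: 1 2 2 3 4 5 6 7 8 9 10
  i=11: 1 2 3 4 5 6 7 8 9 10 11

hence w(1..11) = (4, 7, 6, 9, 11, 8, 1, 10, 2, 5, 3).

Fulton essential set (8 of the 31 Rothe cells):

[(2, 6, 1), (5, 8, 3), (5, 10, 4), (6, 3, 0), (6, 5, 1), (8, 3, 1), (8, 5, 2), (10, 3, 2)]


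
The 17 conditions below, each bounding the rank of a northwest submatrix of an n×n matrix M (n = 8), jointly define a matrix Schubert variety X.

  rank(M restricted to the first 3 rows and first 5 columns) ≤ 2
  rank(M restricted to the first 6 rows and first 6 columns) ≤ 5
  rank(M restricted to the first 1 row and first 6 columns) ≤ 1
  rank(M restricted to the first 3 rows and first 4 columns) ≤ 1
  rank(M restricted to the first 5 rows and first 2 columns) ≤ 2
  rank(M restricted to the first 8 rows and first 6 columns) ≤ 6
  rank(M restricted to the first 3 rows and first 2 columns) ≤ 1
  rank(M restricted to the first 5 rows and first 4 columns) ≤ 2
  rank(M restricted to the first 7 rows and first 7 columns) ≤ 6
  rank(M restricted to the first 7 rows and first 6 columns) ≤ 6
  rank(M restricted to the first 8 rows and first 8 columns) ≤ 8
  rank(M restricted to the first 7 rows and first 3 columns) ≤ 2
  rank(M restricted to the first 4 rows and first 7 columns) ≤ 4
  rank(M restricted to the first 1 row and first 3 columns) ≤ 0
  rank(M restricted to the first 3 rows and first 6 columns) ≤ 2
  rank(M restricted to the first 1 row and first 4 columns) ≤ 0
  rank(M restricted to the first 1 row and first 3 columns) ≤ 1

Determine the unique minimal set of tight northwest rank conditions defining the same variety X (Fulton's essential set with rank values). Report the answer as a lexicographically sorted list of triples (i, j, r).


Propagating the 17 rank bounds to every northwest block:

  row 1: 0, 0, 0, 0, 1, 1, 1, 1
  row 2: 1, 1, 1, 1, 2, 2, 2, 2
  row 3: 1, 1, 1, 1, 2, 2, 3, 3
  row 4: 1, 2, 2, 2, 3, 3, 4, 4
  row 5: 1, 2, 2, 2, 3, 4, 5, 5
  row 6: 1, 2, 2, 3, 4, 5, 6, 6
  row 7: 1, 2, 2, 3, 4, 5, 6, 7
  row 8: 1, 2, 3, 4, 5, 6, 7, 8

the unique w with this rank table is (5, 1, 7, 2, 6, 4, 8, 3).

5 SE-corners of the 12-cell Rothe diagram give Ess(w):

[(1, 4, 0), (3, 4, 1), (3, 6, 2), (5, 4, 2), (7, 3, 2)]


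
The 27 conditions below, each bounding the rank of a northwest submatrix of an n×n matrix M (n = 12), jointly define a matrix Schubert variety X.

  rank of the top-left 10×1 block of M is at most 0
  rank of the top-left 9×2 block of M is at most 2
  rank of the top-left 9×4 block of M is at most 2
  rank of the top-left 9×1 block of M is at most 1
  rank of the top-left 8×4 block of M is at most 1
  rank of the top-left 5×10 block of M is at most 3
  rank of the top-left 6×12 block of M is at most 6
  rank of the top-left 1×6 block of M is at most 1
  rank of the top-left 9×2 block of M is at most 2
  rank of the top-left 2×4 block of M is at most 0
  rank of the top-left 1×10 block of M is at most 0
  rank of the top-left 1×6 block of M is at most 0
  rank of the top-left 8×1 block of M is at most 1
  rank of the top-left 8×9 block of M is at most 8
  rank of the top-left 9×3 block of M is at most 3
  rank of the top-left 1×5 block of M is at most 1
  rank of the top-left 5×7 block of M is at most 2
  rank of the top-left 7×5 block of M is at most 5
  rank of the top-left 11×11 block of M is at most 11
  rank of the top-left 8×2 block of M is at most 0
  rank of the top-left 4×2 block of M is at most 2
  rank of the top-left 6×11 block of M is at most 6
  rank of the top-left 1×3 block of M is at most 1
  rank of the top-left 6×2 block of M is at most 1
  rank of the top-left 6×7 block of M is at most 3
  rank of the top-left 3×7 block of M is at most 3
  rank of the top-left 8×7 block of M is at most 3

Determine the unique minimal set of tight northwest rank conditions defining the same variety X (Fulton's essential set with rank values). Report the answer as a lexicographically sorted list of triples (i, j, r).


Propagating the 27 rank bounds to every northwest block:

  0, 0, 0, 0, 0, 0, 0, 0, 0, 0, 1, 1
  0, 0, 0, 0, 1, 1, 1, 1, 1, 1, 2, 2
  0, 0, 1, 1, 2, 2, 2, 2, 2, 2, 3, 3
  0, 0, 1, 1, 2, 2, 2, 3, 3, 3, 4, 4
  0, 0, 1, 1, 2, 2, 2, 3, 3, 3, 4, 5
  0, 0, 1, 1, 2, 3, 3, 4, 4, 4, 5, 6
  0, 0, 1, 1, 2, 3, 3, 4, 5, 5, 6, 7
  0, 0, 1, 1, 2, 3, 3, 4, 5, 6, 7, 8
  0, 1, 2, 2, 3, 4, 4, 5, 6, 7, 8, 9
  0, 1, 2, 3, 4, 5, 5, 6, 7, 8, 9, 10
  1, 2, 3, 4, 5, 6, 6, 7, 8, 9, 10, 11
  1, 2, 3, 4, 5, 6, 7, 8, 9, 10, 11, 12

reading off 1-entries of Δ²R: w = (11, 5, 3, 8, 12, 6, 9, 10, 2, 4, 1, 7).

Rothe diagram D(w) (41 cells), 8 SE-corners (essential conditions):

[(1, 10, 0), (2, 4, 0), (5, 7, 2), (5, 10, 3), (8, 2, 0), (8, 4, 1), (8, 7, 3), (10, 1, 0)]


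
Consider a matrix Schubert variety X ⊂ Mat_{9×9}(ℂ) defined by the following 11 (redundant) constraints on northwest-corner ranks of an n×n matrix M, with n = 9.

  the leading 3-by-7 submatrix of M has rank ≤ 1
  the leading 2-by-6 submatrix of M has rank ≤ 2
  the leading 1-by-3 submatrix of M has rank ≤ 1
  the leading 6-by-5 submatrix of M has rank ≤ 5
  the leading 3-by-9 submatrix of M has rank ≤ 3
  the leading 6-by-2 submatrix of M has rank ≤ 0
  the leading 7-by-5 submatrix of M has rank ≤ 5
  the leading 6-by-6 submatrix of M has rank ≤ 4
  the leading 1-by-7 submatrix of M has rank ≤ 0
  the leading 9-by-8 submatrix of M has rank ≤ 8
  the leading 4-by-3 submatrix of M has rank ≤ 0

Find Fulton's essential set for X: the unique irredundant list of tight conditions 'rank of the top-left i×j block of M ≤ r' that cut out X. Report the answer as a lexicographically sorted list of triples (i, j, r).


Propagating the 11 rank bounds to every northwest block:

  0 0 0 0 0 0 0 1 1
  0 0 0 1 1 1 1 2 2
  0 0 0 1 1 1 1 2 3
  0 0 0 1 2 2 2 3 4
  0 0 1 2 3 3 3 4 5
  0 0 1 2 3 4 4 5 6
  1 1 2 3 4 5 5 6 7
  1 2 3 4 5 6 6 7 8
  1 2 3 4 5 6 7 8 9

giving w = (8, 4, 9, 5, 3, 6, 1, 2, 7) via Δ²R.

D(w) has 23 cells with 4 SE-corners; essential set:

[(1, 7, 0), (3, 7, 1), (4, 3, 0), (6, 2, 0)]


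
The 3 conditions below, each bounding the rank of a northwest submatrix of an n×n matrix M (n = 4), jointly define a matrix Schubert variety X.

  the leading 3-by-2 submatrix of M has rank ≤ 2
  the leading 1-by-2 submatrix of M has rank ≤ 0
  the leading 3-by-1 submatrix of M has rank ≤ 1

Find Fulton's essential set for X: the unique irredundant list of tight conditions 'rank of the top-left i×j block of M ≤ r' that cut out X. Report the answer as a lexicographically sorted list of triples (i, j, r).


Rank table r_w(4×4) implied by the 3 constraints:

  i=1: 0  0  1  1
  i=2: 1  1  2  2
  i=3: 1  2  3  3
  i=4: 1  2  3  4

giving w = (3, 1, 2, 4) via Δ²R.

1 SE-corner of the 2-cell Rothe diagram gives Ess(w):

[(1, 2, 0)]


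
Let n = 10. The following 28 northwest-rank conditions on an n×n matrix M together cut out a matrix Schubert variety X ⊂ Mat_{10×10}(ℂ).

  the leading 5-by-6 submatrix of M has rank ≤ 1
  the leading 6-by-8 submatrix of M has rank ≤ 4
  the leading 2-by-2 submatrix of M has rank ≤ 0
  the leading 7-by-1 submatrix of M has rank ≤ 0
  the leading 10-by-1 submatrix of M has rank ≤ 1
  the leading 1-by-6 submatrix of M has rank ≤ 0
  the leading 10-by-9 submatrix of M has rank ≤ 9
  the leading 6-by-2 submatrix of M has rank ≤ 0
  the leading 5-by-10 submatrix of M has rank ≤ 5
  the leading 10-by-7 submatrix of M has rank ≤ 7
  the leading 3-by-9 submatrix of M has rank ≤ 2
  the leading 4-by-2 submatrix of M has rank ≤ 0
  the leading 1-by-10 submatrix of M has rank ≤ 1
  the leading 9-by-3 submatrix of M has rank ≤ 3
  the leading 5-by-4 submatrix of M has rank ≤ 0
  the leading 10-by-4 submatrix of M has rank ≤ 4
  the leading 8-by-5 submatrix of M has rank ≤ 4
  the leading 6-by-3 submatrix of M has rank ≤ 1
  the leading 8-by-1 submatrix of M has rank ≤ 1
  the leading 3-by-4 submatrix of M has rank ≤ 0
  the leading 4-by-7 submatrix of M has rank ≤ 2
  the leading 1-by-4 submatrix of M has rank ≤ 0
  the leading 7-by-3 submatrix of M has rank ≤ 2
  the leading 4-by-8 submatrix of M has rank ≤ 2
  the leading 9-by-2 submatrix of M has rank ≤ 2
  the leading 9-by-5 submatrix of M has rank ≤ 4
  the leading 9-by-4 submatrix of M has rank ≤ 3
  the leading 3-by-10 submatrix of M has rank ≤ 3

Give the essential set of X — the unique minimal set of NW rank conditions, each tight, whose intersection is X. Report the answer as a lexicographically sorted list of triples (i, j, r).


Computing R[i][j] = min implied NW-rank bound (n=10, 28 conditions):

  i=1: 0  0  0  0  0  0  1  1  1  1
  i=2: 0  0  0  0  1  1  2  2  2  2
  i=3: 0  0  0  0  1  1  2  2  2  3
  i=4: 0  0  0  0  1  1  2  2  3  4
  i=5: 0  0  0  0  1  1  2  3  4  5
  i=6: 0  0  1  1  2  2  3  4  5  6
  i=7: 0  1  2  2  3  3  4  5  6  7
  i=8: 1  2  3  3  4  4  5  6  7  8
  i=9: 1  2  3  3  4  5  6  7  8  9
  i=10: 1  2  3  4  5  6  7  8  9  10

second differences of R give the permutation w = (7, 5, 10, 9, 8, 3, 2, 1, 6, 4).

D(w) has 32 cells with 8 SE-corners; essential set:

[(1, 6, 0), (3, 9, 2), (4, 8, 2), (5, 4, 0), (5, 6, 1), (6, 2, 0), (7, 1, 0), (9, 4, 3)]


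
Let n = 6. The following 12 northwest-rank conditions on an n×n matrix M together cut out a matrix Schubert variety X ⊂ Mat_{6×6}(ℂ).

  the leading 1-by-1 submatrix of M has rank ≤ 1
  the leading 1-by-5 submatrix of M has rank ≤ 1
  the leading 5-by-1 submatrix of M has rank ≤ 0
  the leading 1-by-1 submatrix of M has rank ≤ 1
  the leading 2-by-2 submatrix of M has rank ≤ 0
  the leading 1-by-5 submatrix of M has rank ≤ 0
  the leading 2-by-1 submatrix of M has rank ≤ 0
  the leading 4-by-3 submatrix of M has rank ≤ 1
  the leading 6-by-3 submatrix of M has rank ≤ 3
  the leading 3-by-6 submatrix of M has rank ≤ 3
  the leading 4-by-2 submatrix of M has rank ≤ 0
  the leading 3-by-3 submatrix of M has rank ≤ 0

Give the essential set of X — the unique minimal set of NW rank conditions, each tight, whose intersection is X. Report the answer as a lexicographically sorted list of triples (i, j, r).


Computing R[i][j] = min implied NW-rank bound (n=6, 12 conditions):

  row 1: 0 0 0 0 0 1
  row 2: 0 0 0 1 1 2
  row 3: 0 0 0 1 2 3
  row 4: 0 0 1 2 3 4
  row 5: 0 1 2 3 4 5
  row 6: 1 2 3 4 5 6

so w = (6, 4, 5, 3, 2, 1).

ℓ(w)=14; the 4 essential cells (i,j,r):

[(1, 5, 0), (3, 3, 0), (4, 2, 0), (5, 1, 0)]


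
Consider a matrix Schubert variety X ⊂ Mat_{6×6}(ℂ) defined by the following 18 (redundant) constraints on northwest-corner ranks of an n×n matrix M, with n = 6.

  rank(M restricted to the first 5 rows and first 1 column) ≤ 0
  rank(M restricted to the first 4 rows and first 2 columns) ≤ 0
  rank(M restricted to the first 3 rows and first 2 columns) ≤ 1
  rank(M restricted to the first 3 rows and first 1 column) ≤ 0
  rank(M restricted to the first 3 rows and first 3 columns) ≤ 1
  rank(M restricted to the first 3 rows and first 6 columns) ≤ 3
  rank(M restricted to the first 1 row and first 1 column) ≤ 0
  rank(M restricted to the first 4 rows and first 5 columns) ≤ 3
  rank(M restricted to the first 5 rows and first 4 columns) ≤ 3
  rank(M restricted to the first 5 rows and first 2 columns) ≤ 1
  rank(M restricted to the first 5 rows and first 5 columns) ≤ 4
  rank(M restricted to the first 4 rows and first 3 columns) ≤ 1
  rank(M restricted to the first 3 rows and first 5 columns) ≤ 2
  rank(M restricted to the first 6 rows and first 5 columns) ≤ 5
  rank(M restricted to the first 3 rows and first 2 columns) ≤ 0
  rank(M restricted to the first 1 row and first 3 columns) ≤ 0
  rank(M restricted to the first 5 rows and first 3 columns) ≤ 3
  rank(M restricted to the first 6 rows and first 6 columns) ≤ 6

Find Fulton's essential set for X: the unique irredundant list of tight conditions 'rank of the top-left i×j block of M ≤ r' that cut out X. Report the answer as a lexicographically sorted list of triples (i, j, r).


Rank table r_w(6×6) implied by the 18 constraints:

  i=1: 0 0 0 1 1 1
  i=2: 0 0 1 2 2 2
  i=3: 0 0 1 2 2 3
  i=4: 0 0 1 2 3 4
  i=5: 0 1 2 3 4 5
  i=6: 1 2 3 4 5 6

second differences of R give the permutation w = (4, 3, 6, 5, 2, 1).

Fulton essential set (4 of the 11 Rothe cells):

[(1, 3, 0), (3, 5, 2), (4, 2, 0), (5, 1, 0)]


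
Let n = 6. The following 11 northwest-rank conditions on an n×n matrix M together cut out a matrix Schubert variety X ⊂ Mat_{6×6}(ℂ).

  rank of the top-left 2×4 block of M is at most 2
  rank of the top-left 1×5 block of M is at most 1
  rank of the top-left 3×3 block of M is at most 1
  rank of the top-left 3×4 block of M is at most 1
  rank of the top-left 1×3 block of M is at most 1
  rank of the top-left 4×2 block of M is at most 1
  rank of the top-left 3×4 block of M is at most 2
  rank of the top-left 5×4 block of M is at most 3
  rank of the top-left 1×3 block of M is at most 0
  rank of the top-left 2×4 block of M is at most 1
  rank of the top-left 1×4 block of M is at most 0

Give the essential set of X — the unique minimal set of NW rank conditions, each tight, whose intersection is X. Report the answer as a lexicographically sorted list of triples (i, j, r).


The tightest implied rank at each (i,j), from the 11 conditions:

  R[1]: 0  0  0  0  1  1
  R[2]: 1  1  1  1  2  2
  R[3]: 1  1  1  1  2  3
  R[4]: 1  1  2  2  3  4
  R[5]: 1  2  3  3  4  5
  R[6]: 1  2  3  4  5  6

the unique w with this rank table is (5, 1, 6, 3, 2, 4).

ℓ(w)=8; the 3 essential cells (i,j,r):

[(1, 4, 0), (3, 4, 1), (4, 2, 1)]


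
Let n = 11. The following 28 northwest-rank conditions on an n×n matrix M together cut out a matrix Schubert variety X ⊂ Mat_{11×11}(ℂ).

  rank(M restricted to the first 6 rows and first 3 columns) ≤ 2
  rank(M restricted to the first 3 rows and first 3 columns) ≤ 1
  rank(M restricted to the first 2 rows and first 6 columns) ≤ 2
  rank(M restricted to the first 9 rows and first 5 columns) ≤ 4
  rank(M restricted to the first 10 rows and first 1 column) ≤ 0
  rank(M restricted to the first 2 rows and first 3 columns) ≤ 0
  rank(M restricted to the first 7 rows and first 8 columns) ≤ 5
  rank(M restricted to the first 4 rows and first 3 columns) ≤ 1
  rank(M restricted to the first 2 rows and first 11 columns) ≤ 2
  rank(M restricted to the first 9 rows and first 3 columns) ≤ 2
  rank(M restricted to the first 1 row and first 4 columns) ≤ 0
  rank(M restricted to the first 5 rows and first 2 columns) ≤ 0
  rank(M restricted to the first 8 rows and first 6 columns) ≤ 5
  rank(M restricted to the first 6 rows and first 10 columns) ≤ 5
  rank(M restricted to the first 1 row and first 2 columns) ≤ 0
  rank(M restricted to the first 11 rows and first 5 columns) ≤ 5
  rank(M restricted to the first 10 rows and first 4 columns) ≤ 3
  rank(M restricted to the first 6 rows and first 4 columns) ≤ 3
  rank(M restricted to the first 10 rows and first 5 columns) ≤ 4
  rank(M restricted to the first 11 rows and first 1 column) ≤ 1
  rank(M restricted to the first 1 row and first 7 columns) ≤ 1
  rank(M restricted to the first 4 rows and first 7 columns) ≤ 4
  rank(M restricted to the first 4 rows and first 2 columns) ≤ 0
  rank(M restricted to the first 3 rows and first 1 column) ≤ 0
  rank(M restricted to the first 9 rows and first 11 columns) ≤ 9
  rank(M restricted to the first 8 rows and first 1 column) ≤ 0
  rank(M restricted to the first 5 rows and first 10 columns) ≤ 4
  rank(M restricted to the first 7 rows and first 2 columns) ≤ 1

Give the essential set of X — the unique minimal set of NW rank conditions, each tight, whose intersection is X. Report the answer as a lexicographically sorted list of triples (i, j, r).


The tightest implied rank at each (i,j), from the 28 conditions:

  i=1: 0 0 0 0 1 1 1 1 1 1 1
  i=2: 0 0 0 1 2 2 2 2 2 2 2
  i=3: 0 0 1 2 3 3 3 3 3 3 3
  i=4: 0 0 1 2 3 4 4 4 4 4 4
  i=5: 0 0 1 2 3 4 4 4 4 4 5
  i=6: 0 1 2 3 4 5 5 5 5 5 6
  i=7: 0 1 2 3 4 5 5 5 6 6 7
  i=8: 0 1 2 3 4 5 6 6 7 7 8
  i=9: 0 1 2 3 4 5 6 7 8 8 9
  i=10: 0 1 2 3 4 5 6 7 8 9 10
  i=11: 1 2 3 4 5 6 7 8 9 10 11

second differences of R give the permutation w = (5, 4, 3, 6, 11, 2, 9, 7, 8, 10, 1).

Fulton essential set (6 of the 24 Rothe cells):

[(1, 4, 0), (2, 3, 0), (5, 2, 0), (5, 10, 4), (7, 8, 5), (10, 1, 0)]
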